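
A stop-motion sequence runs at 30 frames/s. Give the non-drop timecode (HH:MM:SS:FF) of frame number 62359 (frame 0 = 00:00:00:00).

62359 ÷ 30 = 2078 full seconds, remainder 19 frames.
2078 s = 0 h 34 min 38 s.
Timecode: 00:34:38:19.

00:34:38:19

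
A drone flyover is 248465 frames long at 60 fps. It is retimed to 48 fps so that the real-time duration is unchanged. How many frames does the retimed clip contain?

Target frames = source frames × (target rate / source rate) = 248465 × (48)/(60) = 248465 × 4/5 = 198772.

198772 frames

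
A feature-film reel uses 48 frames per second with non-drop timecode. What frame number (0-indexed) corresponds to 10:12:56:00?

frame 1765248

Total seconds to the label: (10 × 3600 + 12 × 60 + 56) = 36776.
Frame index = 36776 × 48 + 0 = 1765248.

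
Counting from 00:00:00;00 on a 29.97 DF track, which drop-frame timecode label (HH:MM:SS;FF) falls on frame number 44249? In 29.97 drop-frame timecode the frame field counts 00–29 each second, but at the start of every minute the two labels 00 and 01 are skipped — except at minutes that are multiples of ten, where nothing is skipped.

Each 10-minute DF block holds 10 × 60 × 30 − 9 × 2 = 17982 frames. 44249 ÷ 17982 → 2 full blocks, remainder 8285.
Within the partial block the first minute is 1800 frames and each further minute 1798, so 4 further minute boundaries passed. Total skipped labels = 18 × 2 + 2 × 4 = 44.
Non-drop label index = 44249 + 44 = 44293; at 30 labels/s that is 00:24:36:13, i.e. DF 00:24:36;13.

00:24:36;13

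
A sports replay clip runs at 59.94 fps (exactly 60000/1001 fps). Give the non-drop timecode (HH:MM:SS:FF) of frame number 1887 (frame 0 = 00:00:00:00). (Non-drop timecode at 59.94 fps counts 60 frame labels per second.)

00:00:31:27

1887 ÷ 60 = 31 full seconds, remainder 27 frames.
31 s = 0 h 0 min 31 s.
Timecode: 00:00:31:27.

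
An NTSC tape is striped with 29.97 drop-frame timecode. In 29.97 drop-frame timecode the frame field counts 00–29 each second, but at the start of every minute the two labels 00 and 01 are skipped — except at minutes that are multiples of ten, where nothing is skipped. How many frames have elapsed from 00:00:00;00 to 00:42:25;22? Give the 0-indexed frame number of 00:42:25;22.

76296

As if non-drop at 30 labels/s: (0 × 3600 + 42 × 60 + 25) × 30 + 22 = 76372.
Minute boundaries passed: 42; those not divisible by 10: 42 − 4 = 38; dropped labels = 2 × 38 = 76.
Actual frame index = 76372 − 76 = 76296.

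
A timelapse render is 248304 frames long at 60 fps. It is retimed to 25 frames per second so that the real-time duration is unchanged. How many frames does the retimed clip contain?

Target frames = source frames × (target rate / source rate) = 248304 × (25)/(60) = 248304 × 5/12 = 103460.

103460 frames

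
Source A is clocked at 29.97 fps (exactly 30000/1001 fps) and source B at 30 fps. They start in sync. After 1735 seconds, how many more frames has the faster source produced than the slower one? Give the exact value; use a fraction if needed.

A emits 30000/1001 × 1735 = 52050000/1001 frames; B emits 30 × 1735 = 52050.
Difference = 52050/1001 frames (≈ 51.9980); B is ahead of A.

52050/1001 frames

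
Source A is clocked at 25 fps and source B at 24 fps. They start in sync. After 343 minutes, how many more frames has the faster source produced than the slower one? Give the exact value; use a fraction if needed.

343 min = 20580 s.
A emits 25 × 20580 = 514500 frames; B emits 24 × 20580 = 493920.
Difference = 20580 frames; B is behind A.

20580 frames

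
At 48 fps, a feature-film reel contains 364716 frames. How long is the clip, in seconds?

7598.25 seconds

Running time = 364716 / (48) = 7598.25 s.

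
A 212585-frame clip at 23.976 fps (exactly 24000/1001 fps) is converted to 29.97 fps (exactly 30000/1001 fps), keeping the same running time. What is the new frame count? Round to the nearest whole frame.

Frames at target rate = 212585 × (30000/1001) / (24000/1001) = 1062925/4 ≈ 265731.250.
Nearest whole frame: 265731.

265731 frames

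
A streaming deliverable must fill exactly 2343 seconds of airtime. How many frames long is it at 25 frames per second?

58575 frames

Frames = 2343 × 25 = 58575.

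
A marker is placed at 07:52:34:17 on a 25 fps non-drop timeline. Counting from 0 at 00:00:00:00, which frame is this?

frame 708867

Total seconds to the label: (7 × 3600 + 52 × 60 + 34) = 28354.
Frame index = 28354 × 25 + 17 = 708867.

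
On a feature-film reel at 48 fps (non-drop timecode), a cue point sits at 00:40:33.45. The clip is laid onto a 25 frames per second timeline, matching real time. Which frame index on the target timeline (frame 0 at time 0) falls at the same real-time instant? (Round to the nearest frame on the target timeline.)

frame 60848

Source frame index: (0×3600 + 40×60 + 33) × 48 + 45 = 116829.
Real time: 116829 / (48) = 38943/16 s.
Target frame: (38943/16) × (25) = 973575/16 ≈ 60848.438 → 60848.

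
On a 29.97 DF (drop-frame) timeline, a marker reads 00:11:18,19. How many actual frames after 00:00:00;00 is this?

20339

As if non-drop at 30 labels/s: (0 × 3600 + 11 × 60 + 18) × 30 + 19 = 20359.
Minute boundaries passed: 11; those not divisible by 10: 11 − 1 = 10; dropped labels = 2 × 10 = 20.
Actual frame index = 20359 − 20 = 20339.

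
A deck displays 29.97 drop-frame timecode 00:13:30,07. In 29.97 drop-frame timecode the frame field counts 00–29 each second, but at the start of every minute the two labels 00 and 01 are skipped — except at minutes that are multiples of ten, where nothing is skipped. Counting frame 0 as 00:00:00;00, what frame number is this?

24283

Complete 10-minute blocks: 1, each 17982 frames → 17982.
Remaining 3 whole minutes in the current block: 1800 + 2 × 1798 = 5396 frames.
Within the current minute: 30 × 30 + 7 − 2 = 905 (labels ;00/;01 skipped at this minute). Total = 17982 + 5396 + 905 = 24283.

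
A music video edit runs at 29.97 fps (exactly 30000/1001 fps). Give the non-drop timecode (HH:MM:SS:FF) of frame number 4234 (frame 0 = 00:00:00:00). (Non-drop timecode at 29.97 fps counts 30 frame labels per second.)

00:02:21:04

4234 ÷ 30 = 141 full seconds, remainder 4 frames.
141 s = 0 h 2 min 21 s.
Timecode: 00:02:21:04.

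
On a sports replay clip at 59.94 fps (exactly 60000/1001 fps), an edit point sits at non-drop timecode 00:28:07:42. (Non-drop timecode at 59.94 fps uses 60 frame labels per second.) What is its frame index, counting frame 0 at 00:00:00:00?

frame 101262

Total seconds to the label: (0 × 3600 + 28 × 60 + 7) = 1687.
Frame index = 1687 × 60 + 42 = 101262.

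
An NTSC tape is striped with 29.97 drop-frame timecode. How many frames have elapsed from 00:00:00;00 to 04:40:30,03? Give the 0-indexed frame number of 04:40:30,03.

504399

As if non-drop at 30 labels/s: (4 × 3600 + 40 × 60 + 30) × 30 + 3 = 504903.
Minute boundaries passed: 280; those not divisible by 10: 280 − 28 = 252; dropped labels = 2 × 252 = 504.
Actual frame index = 504903 − 504 = 504399.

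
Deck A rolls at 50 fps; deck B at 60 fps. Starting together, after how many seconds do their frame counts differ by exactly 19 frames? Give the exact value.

1.9 seconds

The gap grows by |60 − 50| = 10 frames per second.
Time for a 19-frame gap: 19 ÷ (10) = 1.9 s.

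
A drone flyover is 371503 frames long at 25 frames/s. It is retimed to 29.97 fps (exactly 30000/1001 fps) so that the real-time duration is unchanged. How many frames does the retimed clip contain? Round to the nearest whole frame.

445358 frames

Frames at target rate = 371503 × (30000/1001) / (25) = 40527600/91 ≈ 445358.242.
Nearest whole frame: 445358.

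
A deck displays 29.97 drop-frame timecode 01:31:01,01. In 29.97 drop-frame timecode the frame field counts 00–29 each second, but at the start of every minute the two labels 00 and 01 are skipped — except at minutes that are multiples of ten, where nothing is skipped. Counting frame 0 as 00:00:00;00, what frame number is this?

163667

As if non-drop at 30 labels/s: (1 × 3600 + 31 × 60 + 1) × 30 + 1 = 163831.
Minute boundaries passed: 91; those not divisible by 10: 91 − 9 = 82; dropped labels = 2 × 82 = 164.
Actual frame index = 163831 − 164 = 163667.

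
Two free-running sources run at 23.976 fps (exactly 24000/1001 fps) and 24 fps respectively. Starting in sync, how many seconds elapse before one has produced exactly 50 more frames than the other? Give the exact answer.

25025/12 seconds

The gap grows by |24 − 24000/1001| = 24/1001 frames per second.
Time for a 50-frame gap: 50 ÷ (24/1001) = 25025/12 s.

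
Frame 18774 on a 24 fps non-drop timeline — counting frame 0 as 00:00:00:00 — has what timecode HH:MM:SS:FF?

18774 ÷ 24 = 782 full seconds, remainder 6 frames.
782 s = 0 h 13 min 2 s.
Timecode: 00:13:02:06.

00:13:02:06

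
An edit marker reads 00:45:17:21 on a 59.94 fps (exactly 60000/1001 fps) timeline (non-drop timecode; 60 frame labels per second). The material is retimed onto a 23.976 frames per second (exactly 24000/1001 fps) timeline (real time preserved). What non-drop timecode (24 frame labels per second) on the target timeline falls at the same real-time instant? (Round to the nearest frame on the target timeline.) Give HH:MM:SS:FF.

Source frame index: (0×3600 + 45×60 + 17) × 60 + 21 = 163041.
Real time: 163041 / (60000/1001) = 54401347/20000 s.
Target frame: (54401347/20000) × (24000/1001) = 326082/5 ≈ 65216.400 → 65216.
At 24 labels/s: frame 65216 → 00:45:17:08.

00:45:17:08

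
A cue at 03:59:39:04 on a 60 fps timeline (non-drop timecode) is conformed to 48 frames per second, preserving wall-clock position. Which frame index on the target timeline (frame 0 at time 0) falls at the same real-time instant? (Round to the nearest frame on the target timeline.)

Source frame index: (3×3600 + 59×60 + 39) × 60 + 4 = 862744.
Real time: 862744 / (60) = 215686/15 s.
Target frame: (215686/15) × (48) = 3450976/5 ≈ 690195.200 → 690195.

frame 690195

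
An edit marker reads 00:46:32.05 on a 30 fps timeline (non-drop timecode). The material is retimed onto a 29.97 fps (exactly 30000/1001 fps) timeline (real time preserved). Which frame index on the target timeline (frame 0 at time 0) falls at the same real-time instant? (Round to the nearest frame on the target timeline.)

frame 83681

Source frame index: (0×3600 + 46×60 + 32) × 30 + 5 = 83765.
Real time: 83765 / (30) = 16753/6 s.
Target frame: (16753/6) × (30000/1001) = 7615000/91 ≈ 83681.319 → 83681.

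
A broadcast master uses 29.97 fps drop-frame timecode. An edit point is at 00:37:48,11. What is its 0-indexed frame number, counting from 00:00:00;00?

Complete 10-minute blocks: 3, each 17982 frames → 53946.
Remaining 7 whole minutes in the current block: 1800 + 6 × 1798 = 12588 frames.
Within the current minute: 48 × 30 + 11 − 2 = 1449 (labels ;00/;01 skipped at this minute). Total = 53946 + 12588 + 1449 = 67983.

67983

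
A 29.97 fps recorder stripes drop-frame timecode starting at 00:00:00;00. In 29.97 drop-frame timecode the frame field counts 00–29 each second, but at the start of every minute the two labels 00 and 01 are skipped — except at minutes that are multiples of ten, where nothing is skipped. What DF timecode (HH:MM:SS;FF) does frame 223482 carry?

02:04:16;26

Each 10-minute DF block holds 10 × 60 × 30 − 9 × 2 = 17982 frames. 223482 ÷ 17982 → 12 full blocks, remainder 7698.
Within the partial block the first minute is 1800 frames and each further minute 1798, so 4 further minute boundaries passed. Total skipped labels = 18 × 12 + 2 × 4 = 224.
Non-drop label index = 223482 + 224 = 223706; at 30 labels/s that is 02:04:16:26, i.e. DF 02:04:16;26.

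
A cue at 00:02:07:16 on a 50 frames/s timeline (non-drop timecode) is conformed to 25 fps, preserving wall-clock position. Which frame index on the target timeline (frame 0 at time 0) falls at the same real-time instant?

frame 3183

Source frame index: (0×3600 + 2×60 + 7) × 50 + 16 = 6366.
Real time: 6366 / (50) = 3183/25 s.
Target frame: (3183/25) × (25) = 3183.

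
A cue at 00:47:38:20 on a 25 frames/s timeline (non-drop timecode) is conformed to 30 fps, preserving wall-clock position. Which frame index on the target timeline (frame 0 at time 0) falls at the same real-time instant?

Source frame index: (0×3600 + 47×60 + 38) × 25 + 20 = 71470.
Real time: 71470 / (25) = 14294/5 s.
Target frame: (14294/5) × (30) = 85764.

frame 85764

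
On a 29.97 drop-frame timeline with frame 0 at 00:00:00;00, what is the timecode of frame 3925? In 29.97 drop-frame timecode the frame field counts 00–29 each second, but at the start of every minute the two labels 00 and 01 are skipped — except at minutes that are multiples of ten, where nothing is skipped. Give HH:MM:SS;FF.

00:02:10;29

Ten DF minutes hold 17982 frames, so frame 3925 lies in block 0 (frames 0–17981) with 3925 frames into that block.
The block's first minute is 1800 frames and the rest 1798 each; 3925 frames reaches minute 2, so 0 × 18 + 2 × 2 = 4 labels have been skipped so far.
Adding those back, label number 3925 + 4 = 3929 at 30 labels/s is 130 s + 29 f = 0 h 2 min 10 s frame 29, i.e. 00:02:10;29.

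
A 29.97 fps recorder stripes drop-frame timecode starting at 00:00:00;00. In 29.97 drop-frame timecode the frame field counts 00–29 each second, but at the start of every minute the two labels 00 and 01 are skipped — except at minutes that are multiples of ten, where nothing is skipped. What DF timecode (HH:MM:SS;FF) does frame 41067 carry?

Each 10-minute DF block holds 10 × 60 × 30 − 9 × 2 = 17982 frames. 41067 ÷ 17982 → 2 full blocks, remainder 5103.
Within the partial block the first minute is 1800 frames and each further minute 1798, so 2 further minute boundaries passed. Total skipped labels = 18 × 2 + 2 × 2 = 40.
Non-drop label index = 41067 + 40 = 41107; at 30 labels/s that is 00:22:50:07, i.e. DF 00:22:50;07.

00:22:50;07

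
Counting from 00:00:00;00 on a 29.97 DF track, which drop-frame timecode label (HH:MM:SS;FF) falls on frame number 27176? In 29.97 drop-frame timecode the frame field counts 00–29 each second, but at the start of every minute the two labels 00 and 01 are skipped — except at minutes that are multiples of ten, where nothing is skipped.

00:15:06;24

Each 10-minute DF block holds 10 × 60 × 30 − 9 × 2 = 17982 frames. 27176 ÷ 17982 → 1 full block, remainder 9194.
Within the partial block the first minute is 1800 frames and each further minute 1798, so 5 further minute boundaries passed. Total skipped labels = 18 × 1 + 2 × 5 = 28.
Non-drop label index = 27176 + 28 = 27204; at 30 labels/s that is 00:15:06:24, i.e. DF 00:15:06;24.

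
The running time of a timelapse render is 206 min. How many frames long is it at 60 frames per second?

206 min = 12360 s.
Frames = 12360 × 60 = 741600.

741600 frames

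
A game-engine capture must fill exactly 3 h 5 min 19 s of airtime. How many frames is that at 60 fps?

3 h 5 min 19 s = 11119 s.
Frames = 11119 × 60 = 667140.

667140 frames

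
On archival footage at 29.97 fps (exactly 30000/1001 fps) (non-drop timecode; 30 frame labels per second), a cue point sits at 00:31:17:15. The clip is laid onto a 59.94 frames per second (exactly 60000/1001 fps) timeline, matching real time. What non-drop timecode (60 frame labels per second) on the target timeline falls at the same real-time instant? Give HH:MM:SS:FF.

00:31:17:30

Source frame index: (0×3600 + 31×60 + 17) × 30 + 15 = 56325.
Real time: 56325 / (30000/1001) = 751751/400 s.
Target frame: (751751/400) × (60000/1001) = 112650.
At 60 labels/s: frame 112650 → 00:31:17:30.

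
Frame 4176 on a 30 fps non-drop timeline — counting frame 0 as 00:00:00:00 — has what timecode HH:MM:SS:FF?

4176 ÷ 30 = 139 full seconds, remainder 6 frames.
139 s = 0 h 2 min 19 s.
Timecode: 00:02:19:06.

00:02:19:06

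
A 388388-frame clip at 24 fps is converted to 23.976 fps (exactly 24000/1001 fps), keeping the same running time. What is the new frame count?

Target frames = source frames × (target rate / source rate) = 388388 × (24000/1001)/(24) = 388388 × 1000/1001 = 388000.

388000 frames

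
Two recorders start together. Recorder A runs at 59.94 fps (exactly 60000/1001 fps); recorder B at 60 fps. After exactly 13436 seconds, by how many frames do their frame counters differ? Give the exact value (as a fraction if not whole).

A emits 60000/1001 × 13436 = 806160000/1001 frames; B emits 60 × 13436 = 806160.
Difference = 806160/1001 frames (≈ 805.3546); B is ahead of A.

806160/1001 frames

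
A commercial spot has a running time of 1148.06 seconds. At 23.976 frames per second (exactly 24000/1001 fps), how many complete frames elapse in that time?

Frames = 1148.06 × 24000/1001 = 27553440/1001 ≈ 27525.9141.
Complete frames: 27525.

27525 frames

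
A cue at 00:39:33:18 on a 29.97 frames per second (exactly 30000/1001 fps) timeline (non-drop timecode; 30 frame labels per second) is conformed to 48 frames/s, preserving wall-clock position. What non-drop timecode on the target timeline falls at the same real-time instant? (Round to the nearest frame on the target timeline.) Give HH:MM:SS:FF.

00:39:35:47

Source frame index: (0×3600 + 39×60 + 33) × 30 + 18 = 71208.
Real time: 71208 / (30000/1001) = 2969967/1250 s.
Target frame: (2969967/1250) × (48) = 71279208/625 ≈ 114046.733 → 114047.
At 48 labels/s: frame 114047 → 00:39:35:47.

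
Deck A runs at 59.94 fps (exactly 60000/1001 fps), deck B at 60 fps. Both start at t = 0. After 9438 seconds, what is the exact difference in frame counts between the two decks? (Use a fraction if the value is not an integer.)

A emits 60000/1001 × 9438 = 3960000/7 frames; B emits 60 × 9438 = 566280.
Difference = 3960/7 frames (≈ 565.7143); B is ahead of A.

3960/7 frames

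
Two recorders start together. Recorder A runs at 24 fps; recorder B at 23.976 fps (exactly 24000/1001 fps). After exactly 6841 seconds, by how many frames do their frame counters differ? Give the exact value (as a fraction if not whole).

A emits 24 × 6841 = 164184 frames; B emits 24000/1001 × 6841 = 164184000/1001.
Difference = 164184/1001 frames (≈ 164.0200); B is behind A.

164184/1001 frames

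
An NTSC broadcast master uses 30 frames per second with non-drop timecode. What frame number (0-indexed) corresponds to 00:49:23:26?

88916

Total seconds to the label: (0 × 3600 + 49 × 60 + 23) = 2963.
Frame index = 2963 × 30 + 26 = 88916.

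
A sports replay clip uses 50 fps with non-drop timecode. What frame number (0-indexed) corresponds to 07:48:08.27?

Total seconds to the label: (7 × 3600 + 48 × 60 + 8) = 28088.
Frame index = 28088 × 50 + 27 = 1404427.

1404427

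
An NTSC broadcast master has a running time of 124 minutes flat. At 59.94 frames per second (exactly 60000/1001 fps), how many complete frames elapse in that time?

124 min = 7440 s.
Frames = 7440 × 60000/1001 = 446400000/1001 ≈ 445954.0460.
Complete frames: 445954.

445954 frames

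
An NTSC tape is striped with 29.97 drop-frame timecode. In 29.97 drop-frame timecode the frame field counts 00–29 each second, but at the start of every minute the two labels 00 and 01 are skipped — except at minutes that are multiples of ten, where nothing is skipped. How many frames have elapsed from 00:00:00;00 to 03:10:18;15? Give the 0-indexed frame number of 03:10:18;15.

As if non-drop at 30 labels/s: (3 × 3600 + 10 × 60 + 18) × 30 + 15 = 342555.
Minute boundaries passed: 190; those not divisible by 10: 190 − 19 = 171; dropped labels = 2 × 171 = 342.
Actual frame index = 342555 − 342 = 342213.

342213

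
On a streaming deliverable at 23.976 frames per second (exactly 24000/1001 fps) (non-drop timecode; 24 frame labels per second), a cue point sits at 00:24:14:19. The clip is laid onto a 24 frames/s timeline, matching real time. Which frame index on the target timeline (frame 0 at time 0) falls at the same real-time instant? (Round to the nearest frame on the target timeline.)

frame 34950

Source frame index: (0×3600 + 24×60 + 14) × 24 + 19 = 34915.
Real time: 34915 / (24000/1001) = 6989983/4800 s.
Target frame: (6989983/4800) × (24) = 6989983/200 ≈ 34949.915 → 34950.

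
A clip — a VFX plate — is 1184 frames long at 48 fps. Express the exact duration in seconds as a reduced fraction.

Running time = 1184 ÷ (48) = 1184 × 1/48 = 74/3 s.

74/3 seconds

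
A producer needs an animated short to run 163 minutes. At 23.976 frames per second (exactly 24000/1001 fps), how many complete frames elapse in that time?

234485 frames

163 min = 9780 s.
Frames = 9780 × 24000/1001 = 234720000/1001 ≈ 234485.5145.
Complete frames: 234485.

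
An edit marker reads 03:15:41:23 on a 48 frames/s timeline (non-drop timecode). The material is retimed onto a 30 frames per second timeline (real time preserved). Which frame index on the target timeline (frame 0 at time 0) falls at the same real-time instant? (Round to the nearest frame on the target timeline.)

Source frame index: (3×3600 + 15×60 + 41) × 48 + 23 = 563591.
Real time: 563591 / (48) = 563591/48 s.
Target frame: (563591/48) × (30) = 2817955/8 ≈ 352244.375 → 352244.

frame 352244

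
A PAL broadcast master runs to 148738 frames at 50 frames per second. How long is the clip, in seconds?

Running time = 148738 / (50) = 2974.76 s.

2974.76 seconds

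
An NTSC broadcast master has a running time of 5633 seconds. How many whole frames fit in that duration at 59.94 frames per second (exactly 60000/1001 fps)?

337642 frames

Frames = 5633 × 60000/1001 = 337980000/1001 ≈ 337642.3576.
Complete frames: 337642.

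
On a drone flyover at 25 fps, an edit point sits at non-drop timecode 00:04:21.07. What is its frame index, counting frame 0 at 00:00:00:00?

6532

Total seconds to the label: (0 × 3600 + 4 × 60 + 21) = 261.
Frame index = 261 × 25 + 7 = 6532.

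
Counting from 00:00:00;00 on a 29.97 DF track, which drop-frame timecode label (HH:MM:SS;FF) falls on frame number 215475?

01:59:49;21

Each 10-minute DF block holds 10 × 60 × 30 − 9 × 2 = 17982 frames. 215475 ÷ 17982 → 11 full blocks, remainder 17673.
Within the partial block the first minute is 1800 frames and each further minute 1798, so 9 further minute boundaries passed. Total skipped labels = 18 × 11 + 2 × 9 = 216.
Non-drop label index = 215475 + 216 = 215691; at 30 labels/s that is 01:59:49:21, i.e. DF 01:59:49;21.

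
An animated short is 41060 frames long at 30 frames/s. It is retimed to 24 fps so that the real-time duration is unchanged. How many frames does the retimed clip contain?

32848 frames

Frames at target rate = 41060 × (24) / (30) = 32848.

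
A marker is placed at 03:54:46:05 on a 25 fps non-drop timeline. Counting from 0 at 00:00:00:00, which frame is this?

352155

Total seconds to the label: (3 × 3600 + 54 × 60 + 46) = 14086.
Frame index = 14086 × 25 + 5 = 352155.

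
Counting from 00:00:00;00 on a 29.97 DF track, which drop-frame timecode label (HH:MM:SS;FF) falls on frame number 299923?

Each 10-minute DF block holds 10 × 60 × 30 − 9 × 2 = 17982 frames. 299923 ÷ 17982 → 16 full blocks, remainder 12211.
Within the partial block the first minute is 1800 frames and each further minute 1798, so 6 further minute boundaries passed. Total skipped labels = 18 × 16 + 2 × 6 = 300.
Non-drop label index = 299923 + 300 = 300223; at 30 labels/s that is 02:46:47:13, i.e. DF 02:46:47;13.

02:46:47;13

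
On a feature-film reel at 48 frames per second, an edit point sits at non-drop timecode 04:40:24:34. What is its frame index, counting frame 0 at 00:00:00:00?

frame 807586

Total seconds to the label: (4 × 3600 + 40 × 60 + 24) = 16824.
Frame index = 16824 × 48 + 34 = 807586.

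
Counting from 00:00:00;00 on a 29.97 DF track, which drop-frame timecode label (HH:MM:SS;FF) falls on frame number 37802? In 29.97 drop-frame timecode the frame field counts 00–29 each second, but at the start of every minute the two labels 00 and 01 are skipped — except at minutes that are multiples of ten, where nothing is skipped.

Each 10-minute DF block holds 10 × 60 × 30 − 9 × 2 = 17982 frames. 37802 ÷ 17982 → 2 full blocks, remainder 1838.
Within the partial block the first minute is 1800 frames and each further minute 1798, so 1 further minute boundary passed. Total skipped labels = 18 × 2 + 2 × 1 = 38.
Non-drop label index = 37802 + 38 = 37840; at 30 labels/s that is 00:21:01:10, i.e. DF 00:21:01;10.

00:21:01;10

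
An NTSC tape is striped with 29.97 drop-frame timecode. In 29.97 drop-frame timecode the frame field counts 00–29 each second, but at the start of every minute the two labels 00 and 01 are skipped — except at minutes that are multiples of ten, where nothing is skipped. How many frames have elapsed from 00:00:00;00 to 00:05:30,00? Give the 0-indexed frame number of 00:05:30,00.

Complete 10-minute blocks: 0, each 17982 frames → 0.
Remaining 5 whole minutes in the current block: 1800 + 4 × 1798 = 8992 frames.
Within the current minute: 30 × 30 + 0 − 2 = 898 (labels ;00/;01 skipped at this minute). Total = 0 + 8992 + 898 = 9890.

9890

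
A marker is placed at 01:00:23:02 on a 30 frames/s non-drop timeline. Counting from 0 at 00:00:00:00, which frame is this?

Total seconds to the label: (1 × 3600 + 0 × 60 + 23) = 3623.
Frame index = 3623 × 30 + 2 = 108692.

108692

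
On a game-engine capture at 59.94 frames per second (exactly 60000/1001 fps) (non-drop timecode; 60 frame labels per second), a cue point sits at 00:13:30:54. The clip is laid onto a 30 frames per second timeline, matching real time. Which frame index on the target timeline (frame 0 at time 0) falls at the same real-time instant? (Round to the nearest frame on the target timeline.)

Source frame index: (0×3600 + 13×60 + 30) × 60 + 54 = 48654.
Real time: 48654 / (60000/1001) = 8117109/10000 s.
Target frame: (8117109/10000) × (30) = 24351327/1000 ≈ 24351.327 → 24351.

frame 24351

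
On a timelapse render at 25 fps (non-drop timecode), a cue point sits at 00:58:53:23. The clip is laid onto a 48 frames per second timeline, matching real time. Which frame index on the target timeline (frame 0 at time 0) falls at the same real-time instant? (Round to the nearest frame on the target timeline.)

frame 169628

Source frame index: (0×3600 + 58×60 + 53) × 25 + 23 = 88348.
Real time: 88348 / (25) = 88348/25 s.
Target frame: (88348/25) × (48) = 4240704/25 ≈ 169628.160 → 169628.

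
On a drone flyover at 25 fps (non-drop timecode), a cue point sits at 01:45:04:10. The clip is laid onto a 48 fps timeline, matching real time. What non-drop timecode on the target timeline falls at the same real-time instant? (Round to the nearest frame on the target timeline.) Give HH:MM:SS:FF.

Source frame index: (1×3600 + 45×60 + 4) × 25 + 10 = 157610.
Real time: 157610 / (25) = 31522/5 s.
Target frame: (31522/5) × (48) = 1513056/5 ≈ 302611.200 → 302611.
At 48 labels/s: frame 302611 → 01:45:04:19.

01:45:04:19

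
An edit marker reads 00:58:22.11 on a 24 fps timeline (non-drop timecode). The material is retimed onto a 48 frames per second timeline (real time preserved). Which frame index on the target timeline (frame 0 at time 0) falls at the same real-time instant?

Source frame index: (0×3600 + 58×60 + 22) × 24 + 11 = 84059.
Real time: 84059 / (24) = 84059/24 s.
Target frame: (84059/24) × (48) = 168118.

frame 168118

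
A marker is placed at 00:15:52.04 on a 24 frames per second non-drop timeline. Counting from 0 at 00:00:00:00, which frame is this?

Total seconds to the label: (0 × 3600 + 15 × 60 + 52) = 952.
Frame index = 952 × 24 + 4 = 22852.

22852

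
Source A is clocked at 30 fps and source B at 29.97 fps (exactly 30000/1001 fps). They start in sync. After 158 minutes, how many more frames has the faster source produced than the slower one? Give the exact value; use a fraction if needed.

158 min = 9480 s.
A emits 30 × 9480 = 284400 frames; B emits 30000/1001 × 9480 = 284400000/1001.
Difference = 284400/1001 frames (≈ 284.1159); B is behind A.

284400/1001 frames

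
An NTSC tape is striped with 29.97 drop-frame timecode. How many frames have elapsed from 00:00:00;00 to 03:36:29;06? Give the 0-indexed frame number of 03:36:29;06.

389286

As if non-drop at 30 labels/s: (3 × 3600 + 36 × 60 + 29) × 30 + 6 = 389676.
Minute boundaries passed: 216; those not divisible by 10: 216 − 21 = 195; dropped labels = 2 × 195 = 390.
Actual frame index = 389676 − 390 = 389286.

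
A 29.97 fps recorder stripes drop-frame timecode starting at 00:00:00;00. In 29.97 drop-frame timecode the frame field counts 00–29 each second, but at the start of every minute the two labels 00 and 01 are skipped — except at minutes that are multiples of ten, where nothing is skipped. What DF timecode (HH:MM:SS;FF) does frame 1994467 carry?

Ten DF minutes hold 17982 frames, so frame 1994467 lies in block 110 (frames 1978020–1996001) with 16447 frames into that block.
The block's first minute is 1800 frames and the rest 1798 each; 16447 frames reaches minute 9, so 110 × 18 + 9 × 2 = 1998 labels have been skipped so far.
Adding those back, label number 1994467 + 1998 = 1996465 at 30 labels/s is 66548 s + 25 f = 18 h 29 min 8 s frame 25, i.e. 18:29:08;25.

18:29:08;25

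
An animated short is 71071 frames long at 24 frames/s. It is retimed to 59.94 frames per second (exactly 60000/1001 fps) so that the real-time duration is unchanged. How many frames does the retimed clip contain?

177500 frames

Target frames = source frames × (target rate / source rate) = 71071 × (60000/1001)/(24) = 71071 × 2500/1001 = 177500.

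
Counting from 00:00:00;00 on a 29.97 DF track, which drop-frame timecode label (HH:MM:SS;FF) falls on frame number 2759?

00:01:32;01

Ten DF minutes hold 17982 frames, so frame 2759 lies in block 0 (frames 0–17981) with 2759 frames into that block.
The block's first minute is 1800 frames and the rest 1798 each; 2759 frames reaches minute 1, so 0 × 18 + 1 × 2 = 2 labels have been skipped so far.
Adding those back, label number 2759 + 2 = 2761 at 30 labels/s is 92 s + 1 f = 0 h 1 min 32 s frame 1, i.e. 00:01:32;01.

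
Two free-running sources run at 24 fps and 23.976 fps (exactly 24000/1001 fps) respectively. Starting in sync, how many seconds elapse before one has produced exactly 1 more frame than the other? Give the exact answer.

The gap grows by |24000/1001 − 24| = 24/1001 frames per second.
Time for a 1-frame gap: 1 ÷ (24/1001) = 1001/24 s.

1001/24 seconds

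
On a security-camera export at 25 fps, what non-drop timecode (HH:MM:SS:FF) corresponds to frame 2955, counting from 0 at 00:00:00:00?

00:01:58:05

2955 ÷ 25 = 118 full seconds, remainder 5 frames.
118 s = 0 h 1 min 58 s.
Timecode: 00:01:58:05.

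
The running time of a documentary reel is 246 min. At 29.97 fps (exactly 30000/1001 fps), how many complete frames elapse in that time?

246 min = 14760 s.
Frames = 14760 × 30000/1001 = 442800000/1001 ≈ 442357.6424.
Complete frames: 442357.

442357 frames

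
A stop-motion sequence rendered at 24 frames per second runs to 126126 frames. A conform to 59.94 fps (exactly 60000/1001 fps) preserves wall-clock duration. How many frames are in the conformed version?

Target frames = source frames × (target rate / source rate) = 126126 × (60000/1001)/(24) = 126126 × 2500/1001 = 315000.

315000 frames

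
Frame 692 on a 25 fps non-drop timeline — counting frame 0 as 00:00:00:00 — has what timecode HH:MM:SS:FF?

00:00:27:17

692 ÷ 25 = 27 full seconds, remainder 17 frames.
27 s = 0 h 0 min 27 s.
Timecode: 00:00:27:17.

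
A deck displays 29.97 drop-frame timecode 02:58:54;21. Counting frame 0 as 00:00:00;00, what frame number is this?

321719

As if non-drop at 30 labels/s: (2 × 3600 + 58 × 60 + 54) × 30 + 21 = 322041.
Minute boundaries passed: 178; those not divisible by 10: 178 − 17 = 161; dropped labels = 2 × 161 = 322.
Actual frame index = 322041 − 322 = 321719.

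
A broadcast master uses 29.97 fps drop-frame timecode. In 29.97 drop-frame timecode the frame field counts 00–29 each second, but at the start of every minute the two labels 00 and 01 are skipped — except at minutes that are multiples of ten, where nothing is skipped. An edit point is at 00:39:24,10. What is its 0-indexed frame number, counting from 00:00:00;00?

Complete 10-minute blocks: 3, each 17982 frames → 53946.
Remaining 9 whole minutes in the current block: 1800 + 8 × 1798 = 16184 frames.
Within the current minute: 24 × 30 + 10 − 2 = 728 (labels ;00/;01 skipped at this minute). Total = 53946 + 16184 + 728 = 70858.

70858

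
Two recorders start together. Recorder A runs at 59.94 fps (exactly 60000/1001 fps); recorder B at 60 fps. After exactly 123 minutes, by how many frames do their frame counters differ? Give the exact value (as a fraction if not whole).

442800/1001 frames

123 min = 7380 s.
A emits 60000/1001 × 7380 = 442800000/1001 frames; B emits 60 × 7380 = 442800.
Difference = 442800/1001 frames (≈ 442.3576); B is ahead of A.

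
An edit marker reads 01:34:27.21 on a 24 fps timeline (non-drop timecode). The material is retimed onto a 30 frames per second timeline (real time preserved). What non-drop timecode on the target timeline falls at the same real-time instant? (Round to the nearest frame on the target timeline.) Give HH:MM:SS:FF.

01:34:27:26

Source frame index: (1×3600 + 34×60 + 27) × 24 + 21 = 136029.
Real time: 136029 / (24) = 45343/8 s.
Target frame: (45343/8) × (30) = 680145/4 ≈ 170036.250 → 170036.
At 30 labels/s: frame 170036 → 01:34:27:26.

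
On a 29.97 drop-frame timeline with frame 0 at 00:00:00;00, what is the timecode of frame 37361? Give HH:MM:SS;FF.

00:20:46;17

Ten DF minutes hold 17982 frames, so frame 37361 lies in block 2 (frames 35964–53945) with 1397 frames into that block.
The block's first minute is 1800 frames and the rest 1798 each; 1397 frames reaches minute 0, so 2 × 18 + 0 × 2 = 36 labels have been skipped so far.
Adding those back, label number 37361 + 36 = 37397 at 30 labels/s is 1246 s + 17 f = 0 h 20 min 46 s frame 17, i.e. 00:20:46;17.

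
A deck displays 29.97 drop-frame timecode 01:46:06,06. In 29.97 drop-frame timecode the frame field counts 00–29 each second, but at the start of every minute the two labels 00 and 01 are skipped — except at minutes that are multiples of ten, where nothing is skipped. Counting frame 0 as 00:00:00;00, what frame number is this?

190794

As if non-drop at 30 labels/s: (1 × 3600 + 46 × 60 + 6) × 30 + 6 = 190986.
Minute boundaries passed: 106; those not divisible by 10: 106 − 10 = 96; dropped labels = 2 × 96 = 192.
Actual frame index = 190986 − 192 = 190794.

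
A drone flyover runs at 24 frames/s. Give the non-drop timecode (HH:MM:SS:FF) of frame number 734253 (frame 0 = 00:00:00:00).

734253 ÷ 24 = 30593 full seconds, remainder 21 frames.
30593 s = 8 h 29 min 53 s.
Timecode: 08:29:53:21.

08:29:53:21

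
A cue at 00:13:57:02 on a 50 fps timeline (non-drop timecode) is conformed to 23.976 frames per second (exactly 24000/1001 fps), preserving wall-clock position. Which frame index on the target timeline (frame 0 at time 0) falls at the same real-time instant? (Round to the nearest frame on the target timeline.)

frame 20069

Source frame index: (0×3600 + 13×60 + 57) × 50 + 2 = 41852.
Real time: 41852 / (50) = 20926/25 s.
Target frame: (20926/25) × (24000/1001) = 20088960/1001 ≈ 20068.891 → 20069.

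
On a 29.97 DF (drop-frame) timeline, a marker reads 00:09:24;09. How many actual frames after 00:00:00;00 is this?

16911

As if non-drop at 30 labels/s: (0 × 3600 + 9 × 60 + 24) × 30 + 9 = 16929.
Minute boundaries passed: 9; those not divisible by 10: 9 − 0 = 9; dropped labels = 2 × 9 = 18.
Actual frame index = 16929 − 18 = 16911.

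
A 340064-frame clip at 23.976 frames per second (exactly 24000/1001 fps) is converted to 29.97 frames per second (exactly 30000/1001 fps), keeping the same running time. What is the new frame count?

425080 frames

Target frames = source frames × (target rate / source rate) = 340064 × (30000/1001)/(24000/1001) = 340064 × 5/4 = 425080.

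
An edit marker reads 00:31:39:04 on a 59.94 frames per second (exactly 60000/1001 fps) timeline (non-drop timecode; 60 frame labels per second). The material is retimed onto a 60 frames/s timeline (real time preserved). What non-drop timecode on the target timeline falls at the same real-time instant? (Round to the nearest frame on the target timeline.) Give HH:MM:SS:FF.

00:31:40:58

Source frame index: (0×3600 + 31×60 + 39) × 60 + 4 = 113944.
Real time: 113944 / (60000/1001) = 14257243/7500 s.
Target frame: (14257243/7500) × (60) = 14257243/125 ≈ 114057.944 → 114058.
At 60 labels/s: frame 114058 → 00:31:40:58.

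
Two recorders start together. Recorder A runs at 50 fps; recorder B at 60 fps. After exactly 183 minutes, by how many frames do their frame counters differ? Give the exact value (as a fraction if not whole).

109800 frames

183 min = 10980 s.
A emits 50 × 10980 = 549000 frames; B emits 60 × 10980 = 658800.
Difference = 109800 frames; B is ahead of A.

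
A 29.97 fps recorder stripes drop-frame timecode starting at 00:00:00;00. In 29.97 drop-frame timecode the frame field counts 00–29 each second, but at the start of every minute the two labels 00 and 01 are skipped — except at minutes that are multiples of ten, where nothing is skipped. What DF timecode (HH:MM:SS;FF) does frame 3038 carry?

Each 10-minute DF block holds 10 × 60 × 30 − 9 × 2 = 17982 frames. 3038 ÷ 17982 → 0 full blocks, remainder 3038.
Within the partial block the first minute is 1800 frames and each further minute 1798, so 1 further minute boundary passed. Total skipped labels = 18 × 0 + 2 × 1 = 2.
Non-drop label index = 3038 + 2 = 3040; at 30 labels/s that is 00:01:41:10, i.e. DF 00:01:41;10.

00:01:41;10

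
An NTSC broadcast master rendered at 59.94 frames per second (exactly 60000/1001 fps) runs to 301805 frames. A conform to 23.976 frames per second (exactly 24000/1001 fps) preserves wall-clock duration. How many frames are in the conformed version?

Target frames = source frames × (target rate / source rate) = 301805 × (24000/1001)/(60000/1001) = 301805 × 2/5 = 120722.

120722 frames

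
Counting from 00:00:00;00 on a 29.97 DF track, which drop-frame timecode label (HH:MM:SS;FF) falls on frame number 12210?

Ten DF minutes hold 17982 frames, so frame 12210 lies in block 0 (frames 0–17981) with 12210 frames into that block.
The block's first minute is 1800 frames and the rest 1798 each; 12210 frames reaches minute 6, so 0 × 18 + 6 × 2 = 12 labels have been skipped so far.
Adding those back, label number 12210 + 12 = 12222 at 30 labels/s is 407 s + 12 f = 0 h 6 min 47 s frame 12, i.e. 00:06:47;12.

00:06:47;12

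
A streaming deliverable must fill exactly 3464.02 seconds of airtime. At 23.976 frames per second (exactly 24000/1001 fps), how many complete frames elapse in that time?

83053 frames

Frames = 3464.02 × 24000/1001 = 11876640/143 ≈ 83053.4266.
Complete frames: 83053.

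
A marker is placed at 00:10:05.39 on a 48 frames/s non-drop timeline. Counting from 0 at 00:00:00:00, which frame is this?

Total seconds to the label: (0 × 3600 + 10 × 60 + 5) = 605.
Frame index = 605 × 48 + 39 = 29079.

29079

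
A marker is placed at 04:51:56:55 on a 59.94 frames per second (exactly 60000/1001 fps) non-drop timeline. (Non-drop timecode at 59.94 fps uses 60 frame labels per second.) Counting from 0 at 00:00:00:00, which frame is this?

Total seconds to the label: (4 × 3600 + 51 × 60 + 56) = 17516.
Frame index = 17516 × 60 + 55 = 1051015.

frame 1051015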